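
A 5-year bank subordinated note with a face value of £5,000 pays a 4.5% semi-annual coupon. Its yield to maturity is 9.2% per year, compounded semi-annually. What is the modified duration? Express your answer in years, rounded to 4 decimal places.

Periodic yield y = 0.046. First find Macaulay duration:
  t   CF        PV=CF/(1+0.046)^t    t·PV
  1       112.50       107.5526       107.5526
  2       112.50       102.8227       205.6455
  3       112.50        98.3009       294.9027
  4       112.50        93.9779       375.9116
  5       112.50        89.8450       449.2252
  6       112.50        85.8939       515.3635
  7       112.50        82.1166       574.8159
  8       112.50        78.5053       628.0425
  9       112.50        75.0529       675.4759
  10    5,112.50     3,260.7423    32,607.4229
  Σ                  4,074.8101    36,434.3583
P = 4,074.8101; Macaulay duration = 36,434.3583 / 4,074.8101 = 8.94136 half-year periods = 4.47068 years.
Modified duration = D_Mac / (1 + y) = 4.47068 / 1.046 = 4.27407 years.

4.2741 years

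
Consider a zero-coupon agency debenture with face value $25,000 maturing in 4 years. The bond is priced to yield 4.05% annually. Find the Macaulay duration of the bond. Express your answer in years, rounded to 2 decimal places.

4.00 years

A zero-coupon bond has a single cash flow at maturity, so its Macaulay duration equals its maturity: 4 years.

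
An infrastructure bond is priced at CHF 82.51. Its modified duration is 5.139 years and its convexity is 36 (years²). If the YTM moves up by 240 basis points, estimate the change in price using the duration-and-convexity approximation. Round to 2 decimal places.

Duration effect: -D_mod·Δy = -5.139 × (+0.024) = -0.123336
Convexity effect: ½·C·(Δy)² = 0.5 × 36 × (0.024)² = +0.0103680
ΔP/P ≈ -0.123336 + 0.0103680 = -0.112968
ΔP ≈ 82.51 × (-0.112968) = -9.32098968.

-CHF 9.32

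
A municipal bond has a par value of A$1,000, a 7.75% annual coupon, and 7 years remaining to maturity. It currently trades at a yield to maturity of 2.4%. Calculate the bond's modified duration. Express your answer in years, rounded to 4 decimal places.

Periodic yield y = 0.024. First find Macaulay duration:
  t   CF        PV=CF/(1+0.024)^t    t·PV
  1        77.50        75.6836        75.6836
  2        77.50        73.9098       147.8195
  3        77.50        72.1775       216.5325
  4        77.50        70.4858       281.9434
  5        77.50        68.8338       344.1691
  6        77.50        67.2205       403.3232
  7     1,077.50       912.6780     6,388.7460
  Σ                  1,340.9891     7,858.2173
P = 1,340.9891; Macaulay duration = 7,858.2173 / 1,340.9891 = 5.86002 years.
Modified duration = D_Mac / (1 + y) = 5.86002 / 1.024 = 5.72267 years.

5.7227 years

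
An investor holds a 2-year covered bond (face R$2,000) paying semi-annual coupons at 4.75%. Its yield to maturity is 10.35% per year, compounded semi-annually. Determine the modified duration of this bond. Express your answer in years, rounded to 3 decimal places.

Periodic yield y = 0.05175. First find Macaulay duration:
  t   CF        PV=CF/(1+0.05175)^t    t·PV
  1        47.50        45.1628        45.1628
  2        47.50        42.9406        85.8813
  3        47.50        40.8278       122.4834
  4     2,047.50     1,673.3001     6,693.2003
  Σ                  1,802.2313     6,946.7278
P = 1,802.2313; Macaulay duration = 6,946.7278 / 1,802.2313 = 3.85452 half-year periods = 1.92726 years.
Modified duration = D_Mac / (1 + y) = 1.92726 / 1.05175 = 1.83243 years.

1.832 years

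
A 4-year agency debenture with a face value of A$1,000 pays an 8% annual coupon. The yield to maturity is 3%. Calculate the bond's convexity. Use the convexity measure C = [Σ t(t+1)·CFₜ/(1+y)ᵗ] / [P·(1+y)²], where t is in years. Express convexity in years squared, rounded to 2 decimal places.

16.44

With y = 0.03:
  t   CF        PV=CF/(1+0.03)^t    t·PV        t(t+1)·PV
  1        80.00        77.6699        77.6699         155.3398
  2        80.00        75.4077       150.8153         452.4460
  3        80.00        73.2113       219.6340         878.5360
  4     1,080.00       959.5660     3,838.2640      19,191.3202
  Σ                  1,185.8549     4,286.3833      20,677.6421
P = 1,185.8549.
Convexity = Σ t(t+1)·PV / [P·(1+y)²] = 20,677.6421 / (1,185.8549 × 1.060900) = 16.43596.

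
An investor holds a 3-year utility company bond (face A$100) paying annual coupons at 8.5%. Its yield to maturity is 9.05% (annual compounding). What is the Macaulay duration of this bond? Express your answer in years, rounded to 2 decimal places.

Periodic yield y = 0.0905. Discount each cash flow and weight by its year:
  t   CF        PV=CF/(1+0.0905)^t    t·PV
  1         8.50         7.7946         7.7946
  2         8.50         7.1477        14.2954
  3       108.50        83.6667       251.0002
  Σ                     98.6090       273.0902
Price P = Σ PV = 98.6090.
Macaulay duration = Σ(t·PV) / P = 273.0902 / 98.6090 = 2.76942 years.

2.77 years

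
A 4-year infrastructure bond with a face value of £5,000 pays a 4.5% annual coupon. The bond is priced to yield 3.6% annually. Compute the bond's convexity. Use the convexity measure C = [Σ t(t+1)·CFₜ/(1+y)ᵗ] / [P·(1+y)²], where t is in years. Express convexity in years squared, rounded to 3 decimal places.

With y = 0.036:
  t   CF        PV=CF/(1+0.036)^t    t·PV        t(t+1)·PV
  1       225.00       217.1815       217.1815         434.3629
  2       225.00       209.6346       419.2692       1,257.8077
  3       225.00       202.3500       607.0501       2,428.2002
  4     5,225.00     4,535.7308    18,142.9233      90,714.6165
  Σ                  5,164.8969    19,386.4241      94,834.9874
P = 5,164.8969.
Convexity = Σ t(t+1)·PV / [P·(1+y)²] = 94,834.9874 / (5,164.8969 × 1.073296) = 17.10753.

17.108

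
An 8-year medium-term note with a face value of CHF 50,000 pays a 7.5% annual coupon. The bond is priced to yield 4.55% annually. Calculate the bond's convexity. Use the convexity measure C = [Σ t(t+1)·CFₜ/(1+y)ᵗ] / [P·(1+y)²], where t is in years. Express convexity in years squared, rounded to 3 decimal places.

49.111

With y = 0.0455:
  t   CF        PV=CF/(1+0.0455)^t    t·PV        t(t+1)·PV
  1     3,750.00     3,586.8006     3,586.8006       7,173.6011
  2     3,750.00     3,430.7036     6,861.4071      20,584.2214
  3     3,750.00     3,281.3999     9,844.1996      39,376.7984
  4     3,750.00     3,138.5938    12,554.3754      62,771.8770
  5     3,750.00     3,002.0027    15,010.0136      90,060.0817
  6     3,750.00     2,871.3560    17,228.1361     120,596.9530
  7     3,750.00     2,746.3950    19,224.7653     153,798.1228
  8    53,750.00    37,651.8371   301,214.6970   2,710,932.2731
  Σ                 59,709.0888   385,524.3948   3,205,293.9285
P = 59,709.0888.
Convexity = Σ t(t+1)·PV / [P·(1+y)²] = 3,205,293.9285 / (59,709.0888 × 1.093070) = 49.11106.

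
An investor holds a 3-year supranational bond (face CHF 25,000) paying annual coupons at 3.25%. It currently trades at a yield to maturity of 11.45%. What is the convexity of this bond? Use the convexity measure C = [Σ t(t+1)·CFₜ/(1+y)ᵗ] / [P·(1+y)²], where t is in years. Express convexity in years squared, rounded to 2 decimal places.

With y = 0.1145:
  t   CF        PV=CF/(1+0.1145)^t    t·PV        t(t+1)·PV
  1       812.50       729.0265       729.0265       1,458.0529
  2       812.50       654.1287     1,308.2575       3,924.7724
  3    25,812.50    18,646.1791    55,938.5372     223,754.1488
  Σ                 20,029.3343    57,975.8211     229,136.9741
P = 20,029.3343.
Convexity = Σ t(t+1)·PV / [P·(1+y)²] = 229,136.9741 / (20,029.3343 × 1.242110) = 9.21019.

9.21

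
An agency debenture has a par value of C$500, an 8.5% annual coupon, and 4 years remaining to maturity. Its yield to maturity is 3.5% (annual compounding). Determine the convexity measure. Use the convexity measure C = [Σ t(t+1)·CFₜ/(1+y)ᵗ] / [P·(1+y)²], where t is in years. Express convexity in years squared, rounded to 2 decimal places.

With y = 0.035:
  t   CF        PV=CF/(1+0.035)^t    t·PV        t(t+1)·PV
  1        42.50        41.0628        41.0628          82.1256
  2        42.50        39.6742        79.3484         238.0452
  3        42.50        38.3326       114.9977         459.9908
  4       542.50       472.7574     1,891.0296       9,455.1482
  Σ                    591.8270     2,126.4385      10,235.3098
P = 591.8270.
Convexity = Σ t(t+1)·PV / [P·(1+y)²] = 10,235.3098 / (591.8270 × 1.071225) = 16.14453.

16.14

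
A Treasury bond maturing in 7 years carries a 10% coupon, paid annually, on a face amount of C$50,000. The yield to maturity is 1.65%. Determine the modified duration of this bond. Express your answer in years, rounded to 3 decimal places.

Periodic yield y = 0.0165. First find Macaulay duration:
  t   CF        PV=CF/(1+0.0165)^t    t·PV
  1     5,000.00     4,918.8392     4,918.8392
  2     5,000.00     4,838.9957     9,677.9914
  3     5,000.00     4,760.4483    14,281.3450
  4     5,000.00     4,683.1759    18,732.7037
  5     5,000.00     4,607.1578    23,035.7891
  6     5,000.00     4,532.3737    27,194.2419
  7    55,000.00    49,046.8374   343,327.8617
  Σ                 77,387.8280   441,168.7720
P = 77,387.8280; Macaulay duration = 441,168.7720 / 77,387.8280 = 5.70075 years.
Modified duration = D_Mac / (1 + y) = 5.70075 / 1.0165 = 5.60822 years.

5.608 years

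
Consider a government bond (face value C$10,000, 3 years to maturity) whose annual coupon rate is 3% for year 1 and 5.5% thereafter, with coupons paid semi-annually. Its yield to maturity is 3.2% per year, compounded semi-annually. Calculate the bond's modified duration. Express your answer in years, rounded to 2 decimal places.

2.82 years

Periodic yield y = 0.016. First find Macaulay duration:
  t   CF        PV=CF/(1+0.016)^t    t·PV
  1       150.00       147.6378       147.6378
  2       150.00       145.3128       290.6256
  3       275.00       262.2114       786.6342
  4       275.00       258.0821     1,032.3283
  5       275.00       254.0178     1,270.0890
  6    10,275.00     9,341.5638    56,049.3826
  Σ                 10,408.8256    59,576.6976
P = 10,408.8256; Macaulay duration = 59,576.6976 / 10,408.8256 = 5.72367 half-year periods = 2.86184 years.
Modified duration = D_Mac / (1 + y) = 2.86184 / 1.016 = 2.81677 years.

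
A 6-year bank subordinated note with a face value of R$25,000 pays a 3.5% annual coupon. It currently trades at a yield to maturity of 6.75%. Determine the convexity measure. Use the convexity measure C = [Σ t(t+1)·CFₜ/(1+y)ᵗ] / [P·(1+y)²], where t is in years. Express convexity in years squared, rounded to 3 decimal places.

32.514

With y = 0.0675:
  t   CF        PV=CF/(1+0.0675)^t    t·PV        t(t+1)·PV
  1       875.00       819.6721       819.6721       1,639.3443
  2       875.00       767.8427     1,535.6855       4,607.0565
  3       875.00       719.2906     2,157.8719       8,631.4875
  4       875.00       673.8086     2,695.2342      13,476.1710
  5       875.00       631.2024     3,156.0119      18,936.0717
  6    25,875.00    17,485.2987   104,911.7923     734,382.5463
  Σ                 21,097.1152   115,276.2680     781,672.6773
P = 21,097.1152.
Convexity = Σ t(t+1)·PV / [P·(1+y)²] = 781,672.6773 / (21,097.1152 × 1.139556) = 32.51368.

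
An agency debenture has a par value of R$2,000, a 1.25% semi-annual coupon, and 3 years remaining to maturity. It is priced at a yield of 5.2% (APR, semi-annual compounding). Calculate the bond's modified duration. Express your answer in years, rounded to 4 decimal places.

2.8757 years

Periodic yield y = 0.026. First find Macaulay duration:
  t   CF        PV=CF/(1+0.026)^t    t·PV
  1        12.50        12.1832        12.1832
  2        12.50        11.8745        23.7490
  3        12.50        11.5736        34.7208
  4        12.50        11.2803        45.1212
  5        12.50        10.9944        54.9722
  6     2,012.50     1,725.2488    10,351.4926
  Σ                  1,783.1548    10,522.2390
P = 1,783.1548; Macaulay duration = 10,522.2390 / 1,783.1548 = 5.90091 half-year periods = 2.95046 years.
Modified duration = D_Mac / (1 + y) = 2.95046 / 1.026 = 2.87569 years.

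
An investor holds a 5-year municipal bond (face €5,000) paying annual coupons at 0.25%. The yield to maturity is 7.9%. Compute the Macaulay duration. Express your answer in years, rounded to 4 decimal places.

4.9690 years

Periodic yield y = 0.079. Discount each cash flow and weight by its year:
  t   CF        PV=CF/(1+0.079)^t    t·PV
  1        12.50        11.5848        11.5848
  2        12.50        10.7366        21.4732
  3        12.50         9.9505        29.8516
  4        12.50         9.2220        36.8879
  5     5,012.50     3,427.2609    17,136.3043
  Σ                  3,468.7548    17,236.1018
Price P = Σ PV = 3,468.7548.
Macaulay duration = Σ(t·PV) / P = 17,236.1018 / 3,468.7548 = 4.96896 years.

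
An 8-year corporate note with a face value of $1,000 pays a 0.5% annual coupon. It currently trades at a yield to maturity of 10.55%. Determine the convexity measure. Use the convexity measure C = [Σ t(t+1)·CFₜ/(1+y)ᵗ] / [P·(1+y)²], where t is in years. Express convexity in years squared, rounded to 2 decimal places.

With y = 0.1055:
  t   CF        PV=CF/(1+0.1055)^t    t·PV        t(t+1)·PV
  1         5.00         4.5228         4.5228           9.0457
  2         5.00         4.0912         8.1824          24.5473
  3         5.00         3.7008        11.1024          44.4094
  4         5.00         3.3476        13.3904          66.9522
  5         5.00         3.0281        15.1407          90.8443
  6         5.00         2.7392        16.4350         115.0448
  7         5.00         2.4778        17.3443         138.7544
  8     1,005.00       450.5013     3,604.0107      32,436.0964
  Σ                    474.4089     3,690.1288      32,925.6945
P = 474.4089.
Convexity = Σ t(t+1)·PV / [P·(1+y)²] = 32,925.6945 / (474.4089 × 1.222130) = 56.78906.

56.79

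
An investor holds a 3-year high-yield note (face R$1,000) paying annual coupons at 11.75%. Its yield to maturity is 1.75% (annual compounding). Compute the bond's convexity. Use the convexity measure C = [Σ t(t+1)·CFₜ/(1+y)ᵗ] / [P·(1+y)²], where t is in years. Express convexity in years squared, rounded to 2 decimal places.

With y = 0.0175:
  t   CF        PV=CF/(1+0.0175)^t    t·PV        t(t+1)·PV
  1       117.50       115.4791       115.4791         230.9582
  2       117.50       113.4930       226.9860         680.9579
  3     1,117.50     1,060.8263     3,182.4789      12,729.9156
  Σ                  1,289.7984     3,524.9440      13,641.8318
P = 1,289.7984.
Convexity = Σ t(t+1)·PV / [P·(1+y)²] = 13,641.8318 / (1,289.7984 × 1.035306) = 10.21603.

10.22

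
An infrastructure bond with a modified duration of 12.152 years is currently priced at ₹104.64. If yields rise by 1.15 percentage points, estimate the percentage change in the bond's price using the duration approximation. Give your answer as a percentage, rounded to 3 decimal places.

Duration approximation: ΔP/P ≈ -D_mod · Δy = -12.152 × (+0.0115) = -0.139748.
As a percentage: -13.9748%.

-13.975%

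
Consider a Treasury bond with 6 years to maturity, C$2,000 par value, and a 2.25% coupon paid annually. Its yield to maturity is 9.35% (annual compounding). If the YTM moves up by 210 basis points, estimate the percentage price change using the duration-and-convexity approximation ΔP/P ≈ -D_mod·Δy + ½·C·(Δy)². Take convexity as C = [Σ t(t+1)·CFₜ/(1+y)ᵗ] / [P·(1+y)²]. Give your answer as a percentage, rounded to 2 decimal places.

-10.04%

With y = 0.0935:
  t   CF        PV=CF/(1+0.0935)^t    t·PV        t(t+1)·PV
  1        45.00        41.1523        41.1523          82.3045
  2        45.00        37.6335        75.2671         225.8012
  3        45.00        34.4157       103.2470         412.9880
  4        45.00        31.4729       125.8918         629.4589
  5        45.00        28.7818       143.9092         863.4552
  6     2,045.00     1,196.1361     7,176.8164      50,237.7151
  Σ                  1,369.5923     7,666.2837      52,451.7229
P = 1,369.5923; D_Mac = 5.59749 yrs; D_mod = 5.11888 yrs; C = 32.02808.
Duration effect: -5.11888 × (+0.021) = -0.107496
Convexity effect: 0.5 × 32.02808 × (0.021)² = +0.0070622
ΔP/P ≈ -0.107496 + 0.0070622 = -0.100434 = -10.0434%.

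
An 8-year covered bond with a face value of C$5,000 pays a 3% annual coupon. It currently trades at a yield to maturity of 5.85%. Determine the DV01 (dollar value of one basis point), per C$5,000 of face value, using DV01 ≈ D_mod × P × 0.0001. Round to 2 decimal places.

Periodic yield y = 0.0585.
  t   CF        PV=CF/(1+0.0585)^t    t·PV
  1       150.00       141.7100       141.7100
  2       150.00       133.8781       267.7562
  3       150.00       126.4791       379.4372
  4       150.00       119.4890       477.9559
  5       150.00       112.8852       564.4259
  6       150.00       106.6464       639.8782
  7       150.00       100.7524       705.2665
  8     5,150.00     3,267.9871    26,143.8966
  Σ                  4,109.8271    29,320.3265
P = 4,109.8271; D_Mac = 7.13420 yrs; D_mod = 6.73991 yrs.
DV01 ≈ 6.73991 × 4,109.8271 × 0.0001 = 2.769988.

C$2.77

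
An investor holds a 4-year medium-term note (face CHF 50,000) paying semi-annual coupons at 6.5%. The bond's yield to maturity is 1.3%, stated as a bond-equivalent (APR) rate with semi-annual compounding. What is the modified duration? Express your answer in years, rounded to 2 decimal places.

3.61 years

Periodic yield y = 0.0065. First find Macaulay duration:
  t   CF        PV=CF/(1+0.0065)^t    t·PV
  1     1,625.00     1,614.5057     1,614.5057
  2     1,625.00     1,604.0792     3,208.1584
  3     1,625.00     1,593.7200     4,781.1601
  4     1,625.00     1,583.4277     6,333.7110
  5     1,625.00     1,573.2019     7,866.0096
  6     1,625.00     1,563.0422     9,378.2529
  7     1,625.00     1,552.9480    10,870.6359
  8    51,625.00    49,017.3503   392,138.8021
  Σ                 60,102.2750   436,191.2357
P = 60,102.2750; Macaulay duration = 436,191.2357 / 60,102.2750 = 7.25748 half-year periods = 3.62874 years.
Modified duration = D_Mac / (1 + y) = 3.62874 / 1.0065 = 3.60531 years.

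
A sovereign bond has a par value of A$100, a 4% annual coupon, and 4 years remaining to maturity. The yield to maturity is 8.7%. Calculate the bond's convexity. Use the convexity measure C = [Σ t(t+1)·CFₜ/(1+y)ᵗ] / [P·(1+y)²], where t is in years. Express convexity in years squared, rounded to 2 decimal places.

15.54

With y = 0.087:
  t   CF        PV=CF/(1+0.087)^t    t·PV        t(t+1)·PV
  1         4.00         3.6799         3.6799           7.3597
  2         4.00         3.3853         6.7707          20.3120
  3         4.00         3.1144         9.3431          37.3725
  4       104.00        74.4929       297.9718       1,489.8590
  Σ                     84.6725       317.7654       1,554.9032
P = 84.6725.
Convexity = Σ t(t+1)·PV / [P·(1+y)²] = 1,554.9032 / (84.6725 × 1.181569) = 15.54182.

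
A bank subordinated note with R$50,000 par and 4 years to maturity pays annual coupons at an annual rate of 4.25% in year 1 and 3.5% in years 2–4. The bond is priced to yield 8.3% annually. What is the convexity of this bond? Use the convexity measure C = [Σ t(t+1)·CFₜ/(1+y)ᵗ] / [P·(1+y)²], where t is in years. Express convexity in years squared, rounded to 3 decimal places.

With y = 0.083:
  t   CF        PV=CF/(1+0.083)^t    t·PV        t(t+1)·PV
  1     2,125.00     1,962.1422     1,962.1422       3,924.2844
  2     1,750.00     1,492.0423     2,984.0846       8,952.2538
  3     1,750.00     1,377.6937     4,133.0812      16,532.3246
  4    51,750.00    37,618.0715   150,472.2860     752,361.4301
  Σ                 42,449.9497   159,551.5940     781,770.2929
P = 42,449.9497.
Convexity = Σ t(t+1)·PV / [P·(1+y)²] = 781,770.2929 / (42,449.9497 × 1.172889) = 15.70164.

15.702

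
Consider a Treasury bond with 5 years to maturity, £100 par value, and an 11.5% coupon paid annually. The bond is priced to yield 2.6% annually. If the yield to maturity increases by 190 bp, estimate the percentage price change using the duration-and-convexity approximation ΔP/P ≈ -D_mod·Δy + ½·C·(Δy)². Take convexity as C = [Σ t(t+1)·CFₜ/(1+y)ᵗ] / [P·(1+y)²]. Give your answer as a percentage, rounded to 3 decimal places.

With y = 0.026:
  t   CF        PV=CF/(1+0.026)^t    t·PV        t(t+1)·PV
  1        11.50        11.2086        11.2086          22.4172
  2        11.50        10.9245        21.8491          65.5472
  3        11.50        10.6477        31.9431         127.7724
  4        11.50        10.3779        41.5115         207.5575
  5       111.50        98.0704       490.3521       2,942.1128
  Σ                    141.2291       596.8644       3,365.4070
P = 141.2291; D_Mac = 4.22621 yrs; D_mod = 4.11912 yrs; C = 22.63699.
Duration effect: -4.11912 × (+0.019) = -0.078263
Convexity effect: 0.5 × 22.63699 × (0.019)² = +0.0040860
ΔP/P ≈ -0.078263 + 0.0040860 = -0.074177 = -7.4177%.

-7.418%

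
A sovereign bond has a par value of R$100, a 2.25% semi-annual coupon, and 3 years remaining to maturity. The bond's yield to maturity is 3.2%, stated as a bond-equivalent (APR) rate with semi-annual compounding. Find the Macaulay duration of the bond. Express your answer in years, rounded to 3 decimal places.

2.916 years

Periodic yield y = 0.016. Discount each cash flow and weight by its period:
  t   CF        PV=CF/(1+0.016)^t    t·PV
  1        1.125         1.1073         1.1073
  2        1.125         1.0898         2.1797
  3        1.125         1.0727         3.2180
  4        1.125         1.0558         4.2232
  5        1.125         1.0392         5.1958
  6      101.125        91.9383       551.6296
  Σ                     97.3030       567.5536
Price P = Σ PV = 97.3030.
Macaulay duration = Σ(t·PV) / P = 567.5536 / 97.3030 = 5.83285 half-year periods.
In years: 5.83285 / 2 = 2.91642 years.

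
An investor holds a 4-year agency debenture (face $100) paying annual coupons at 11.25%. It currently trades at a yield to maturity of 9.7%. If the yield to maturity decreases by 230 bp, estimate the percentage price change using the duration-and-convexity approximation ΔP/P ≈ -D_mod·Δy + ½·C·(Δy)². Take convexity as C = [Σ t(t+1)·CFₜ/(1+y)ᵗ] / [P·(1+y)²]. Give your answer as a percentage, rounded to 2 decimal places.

With y = 0.097:
  t   CF        PV=CF/(1+0.097)^t    t·PV        t(t+1)·PV
  1        11.25        10.2552        10.2552          20.5105
  2        11.25         9.3484        18.6969          56.0907
  3        11.25         8.5218        25.5655         102.2619
  4       111.25        76.8199       307.2794       1,536.3972
  Σ                    104.9454       361.7970       1,715.2602
P = 104.9454; D_Mac = 3.44748 yrs; D_mod = 3.14264 yrs; C = 13.58168.
Duration effect: -3.14264 × (-0.023) = +0.072281
Convexity effect: 0.5 × 13.58168 × (-0.023)² = +0.0035924
ΔP/P ≈ +0.072281 + 0.0035924 = +0.075873 = +7.5873%.

+7.59%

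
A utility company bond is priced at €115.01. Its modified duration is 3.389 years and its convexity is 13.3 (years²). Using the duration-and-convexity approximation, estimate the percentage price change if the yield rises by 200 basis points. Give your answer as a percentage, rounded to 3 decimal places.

Duration effect: -D_mod·Δy = -3.389 × (+0.02) = -0.067780
Convexity effect: ½·C·(Δy)² = 0.5 × 13.3 × (0.02)² = +0.0026600
ΔP/P ≈ -0.067780 + 0.0026600 = -0.065120
= -6.5120%.

-6.512%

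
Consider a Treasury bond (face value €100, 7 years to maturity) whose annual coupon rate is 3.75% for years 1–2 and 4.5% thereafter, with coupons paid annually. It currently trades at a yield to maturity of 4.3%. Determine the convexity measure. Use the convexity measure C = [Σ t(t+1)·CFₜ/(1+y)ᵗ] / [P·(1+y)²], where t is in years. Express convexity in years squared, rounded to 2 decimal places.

With y = 0.043:
  t   CF        PV=CF/(1+0.043)^t    t·PV        t(t+1)·PV
  1         3.75         3.5954         3.5954           7.1908
  2         3.75         3.4472         6.8943          20.6830
  3         4.50         3.9661        11.8982          47.5928
  4         4.50         3.8026        15.2102          76.0511
  5         4.50         3.6458        18.2289         109.3735
  6         4.50         3.4955        20.9729         146.8101
  7       104.50        77.8263       544.7838       4,358.2703
  Σ                     99.7787       621.5837       4,765.9715
P = 99.7787.
Convexity = Σ t(t+1)·PV / [P·(1+y)²] = 4,765.9715 / (99.7787 × 1.087849) = 43.90813.

43.91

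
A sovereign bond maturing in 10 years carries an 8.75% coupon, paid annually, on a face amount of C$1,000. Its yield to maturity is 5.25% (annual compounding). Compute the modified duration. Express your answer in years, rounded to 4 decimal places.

Periodic yield y = 0.0525. First find Macaulay duration:
  t   CF        PV=CF/(1+0.0525)^t    t·PV
  1        87.50        83.1354        83.1354
  2        87.50        78.9885       157.9770
  3        87.50        75.0485       225.1454
  4        87.50        71.3049       285.2198
  5        87.50        67.7482       338.7408
  6        87.50        64.3688       386.2128
  7        87.50        61.1580       428.1060
  8        87.50        58.1074       464.8590
  9        87.50        55.2089       496.8801
  10    1,087.50       651.9409     6,519.4089
  Σ                  1,267.0094     9,385.6852
P = 1,267.0094; Macaulay duration = 9,385.6852 / 1,267.0094 = 7.40775 years.
Modified duration = D_Mac / (1 + y) = 7.40775 / 1.0525 = 7.03824 years.

7.0382 years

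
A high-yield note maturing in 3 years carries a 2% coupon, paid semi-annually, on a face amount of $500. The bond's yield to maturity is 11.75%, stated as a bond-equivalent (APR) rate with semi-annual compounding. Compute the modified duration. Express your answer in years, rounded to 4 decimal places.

Periodic yield y = 0.05875. First find Macaulay duration:
  t   CF        PV=CF/(1+0.05875)^t    t·PV
  1         5.00         4.7226         4.7226
  2         5.00         4.4605         8.9210
  3         5.00         4.2130        12.6389
  4         5.00         3.9792        15.9168
  5         5.00         3.7584        18.7920
  6       505.00       358.5344     2,151.2064
  Σ                    379.6680     2,212.1977
P = 379.6680; Macaulay duration = 2,212.1977 / 379.6680 = 5.82666 half-year periods = 2.91333 years.
Modified duration = D_Mac / (1 + y) = 2.91333 / 1.05875 = 2.75167 years.

2.7517 years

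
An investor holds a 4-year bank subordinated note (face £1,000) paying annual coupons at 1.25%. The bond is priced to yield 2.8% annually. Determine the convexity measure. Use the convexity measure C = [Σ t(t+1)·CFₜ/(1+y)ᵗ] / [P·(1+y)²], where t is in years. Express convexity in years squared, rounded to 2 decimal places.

18.45

With y = 0.028:
  t   CF        PV=CF/(1+0.028)^t    t·PV        t(t+1)·PV
  1        12.50        12.1595        12.1595          24.3191
  2        12.50        11.8283        23.6567          70.9700
  3        12.50        11.5062        34.5185         138.0740
  4     1,012.50       906.6143     3,626.4573      18,132.2863
  Σ                    942.1084     3,696.7920      18,365.6495
P = 942.1084.
Convexity = Σ t(t+1)·PV / [P·(1+y)²] = 18,365.6495 / (942.1084 × 1.056784) = 18.44672.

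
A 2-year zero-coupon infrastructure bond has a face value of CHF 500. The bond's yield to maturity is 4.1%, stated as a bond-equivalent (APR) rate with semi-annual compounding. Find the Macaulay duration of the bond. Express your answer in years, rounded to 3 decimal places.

2.000 years

A zero-coupon bond has a single cash flow at maturity, so its Macaulay duration equals its maturity: 2 years.
(Equivalently: 4 semi-annual periods ÷ 2 = 2 years.)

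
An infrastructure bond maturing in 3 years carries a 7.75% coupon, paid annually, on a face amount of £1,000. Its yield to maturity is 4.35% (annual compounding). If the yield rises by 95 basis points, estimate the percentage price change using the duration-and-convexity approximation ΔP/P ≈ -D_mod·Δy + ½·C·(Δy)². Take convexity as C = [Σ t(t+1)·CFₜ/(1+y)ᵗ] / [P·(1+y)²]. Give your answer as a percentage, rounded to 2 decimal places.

-2.50%

With y = 0.0435:
  t   CF        PV=CF/(1+0.0435)^t    t·PV        t(t+1)·PV
  1        77.50        74.2693        74.2693         148.5386
  2        77.50        71.1732       142.3465         427.0395
  3     1,077.50       948.2873     2,844.8618      11,379.4472
  Σ                  1,093.7298     3,061.4776      11,955.0253
P = 1,093.7298; D_Mac = 2.79912 yrs; D_mod = 2.68243 yrs; C = 10.03819.
Duration effect: -2.68243 × (+0.0095) = -0.025483
Convexity effect: 0.5 × 10.03819 × (0.0095)² = +0.0004530
ΔP/P ≈ -0.025483 + 0.0004530 = -0.025030 = -2.5030%.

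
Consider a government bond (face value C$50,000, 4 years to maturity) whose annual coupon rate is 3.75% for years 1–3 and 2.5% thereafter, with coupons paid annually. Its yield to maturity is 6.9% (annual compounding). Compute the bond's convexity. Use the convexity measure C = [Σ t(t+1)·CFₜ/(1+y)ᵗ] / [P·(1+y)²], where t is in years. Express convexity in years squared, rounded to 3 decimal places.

16.178

With y = 0.069:
  t   CF        PV=CF/(1+0.069)^t    t·PV        t(t+1)·PV
  1     1,875.00     1,753.9757     1,753.9757       3,507.9514
  2     1,875.00     1,640.7630     3,281.5261       9,844.5782
  3     1,875.00     1,534.8578     4,604.5735      18,418.2941
  4    51,250.00    39,244.8839   156,979.5357     784,897.6785
  Σ                 44,174.4805   166,619.6109     816,668.5021
P = 44,174.4805.
Convexity = Σ t(t+1)·PV / [P·(1+y)²] = 816,668.5021 / (44,174.4805 × 1.142761) = 16.17778.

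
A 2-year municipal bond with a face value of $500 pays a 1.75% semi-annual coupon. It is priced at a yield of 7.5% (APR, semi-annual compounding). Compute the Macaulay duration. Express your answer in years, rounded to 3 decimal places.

1.972 years

Periodic yield y = 0.0375. Discount each cash flow and weight by its period:
  t   CF        PV=CF/(1+0.0375)^t    t·PV
  1        4.375         4.2169         4.2169
  2        4.375         4.0645         8.1289
  3        4.375         3.9175        11.7526
  4      504.375       435.3125     1,741.2500
  Σ                    447.5114     1,765.3484
Price P = Σ PV = 447.5114.
Macaulay duration = Σ(t·PV) / P = 1,765.3484 / 447.5114 = 3.94481 half-year periods.
In years: 3.94481 / 2 = 1.97241 years.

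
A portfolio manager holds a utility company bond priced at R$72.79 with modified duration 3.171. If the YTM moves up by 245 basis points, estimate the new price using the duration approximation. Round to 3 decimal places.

R$67.135

Duration approximation: ΔP/P ≈ -D_mod · Δy = -3.171 × (+0.0245) = -0.0776895.
New price ≈ 72.79 × (1 - 0.0776895) = 67.134981295.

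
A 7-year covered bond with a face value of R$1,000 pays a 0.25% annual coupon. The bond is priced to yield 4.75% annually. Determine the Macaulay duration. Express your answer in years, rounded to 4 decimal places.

6.9369 years

Periodic yield y = 0.0475. Discount each cash flow and weight by its year:
  t   CF        PV=CF/(1+0.0475)^t    t·PV
  1         2.50         2.3866         2.3866
  2         2.50         2.2784         4.5568
  3         2.50         2.1751         6.5253
  4         2.50         2.0765         8.3058
  5         2.50         1.9823         9.9115
  6         2.50         1.8924        11.3545
  7     1,002.50       724.4462     5,071.1236
  Σ                    737.2375     5,114.1642
Price P = Σ PV = 737.2375.
Macaulay duration = Σ(t·PV) / P = 5,114.1642 / 737.2375 = 6.93693 years.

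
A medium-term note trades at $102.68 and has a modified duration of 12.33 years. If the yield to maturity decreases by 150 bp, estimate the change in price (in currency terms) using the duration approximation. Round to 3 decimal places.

+$18.991

Duration approximation: ΔP/P ≈ -D_mod · Δy = -12.33 × (-0.015) = +0.184950.
ΔP ≈ 102.68 × (+0.184950) = +18.990666.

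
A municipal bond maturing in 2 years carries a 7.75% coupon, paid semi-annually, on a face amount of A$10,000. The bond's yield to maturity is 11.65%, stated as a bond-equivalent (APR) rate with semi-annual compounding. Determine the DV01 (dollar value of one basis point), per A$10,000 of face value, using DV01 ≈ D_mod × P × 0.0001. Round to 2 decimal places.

A$1.66

Periodic yield y = 0.05825.
  t   CF        PV=CF/(1+0.05825)^t    t·PV
  1       387.50       366.1706       366.1706
  2       387.50       346.0152       692.0304
  3       387.50       326.9692       980.9077
  4    10,387.50     8,282.4329    33,129.7318
  Σ                  9,321.5879    35,168.8404
P = 9,321.5879; D_Mac = 3.77284 half-year periods = 1.88642 yrs; D_mod = 1.78258 yrs.
DV01 ≈ 1.78258 × 9,321.5879 × 0.0001 = 1.661651.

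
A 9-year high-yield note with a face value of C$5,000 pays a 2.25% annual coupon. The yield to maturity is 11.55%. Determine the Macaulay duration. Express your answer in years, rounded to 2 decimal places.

7.84 years

Periodic yield y = 0.1155. Discount each cash flow and weight by its year:
  t   CF        PV=CF/(1+0.1155)^t    t·PV
  1       112.50       100.8516       100.8516
  2       112.50        90.4094       180.8187
  3       112.50        81.0483       243.1448
  4       112.50        72.6565       290.6258
  5       112.50        65.1335       325.6677
  6       112.50        58.3895       350.3373
  7       112.50        52.3438       366.4068
  8       112.50        46.9241       375.3928
  9     5,112.50     1,911.6446    17,204.8012
  Σ                  2,479.4013    19,438.0467
Price P = Σ PV = 2,479.4013.
Macaulay duration = Σ(t·PV) / P = 19,438.0467 / 2,479.4013 = 7.83981 years.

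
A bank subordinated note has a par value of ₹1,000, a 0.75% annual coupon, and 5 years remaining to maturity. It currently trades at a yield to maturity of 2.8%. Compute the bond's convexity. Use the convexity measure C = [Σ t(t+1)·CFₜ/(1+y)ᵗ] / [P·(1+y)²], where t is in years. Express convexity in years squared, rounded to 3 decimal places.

27.797

With y = 0.028:
  t   CF        PV=CF/(1+0.028)^t    t·PV        t(t+1)·PV
  1         7.50         7.2957         7.2957          14.5914
  2         7.50         7.0970        14.1940          42.5820
  3         7.50         6.9037        20.7111          82.8444
  4         7.50         6.7157        26.8626         134.3132
  5     1,007.50       877.5654     4,387.8269      26,326.9614
  Σ                    905.5775     4,456.8904      26,601.2925
P = 905.5775.
Convexity = Σ t(t+1)·PV / [P·(1+y)²] = 26,601.2925 / (905.5775 × 1.056784) = 27.79655.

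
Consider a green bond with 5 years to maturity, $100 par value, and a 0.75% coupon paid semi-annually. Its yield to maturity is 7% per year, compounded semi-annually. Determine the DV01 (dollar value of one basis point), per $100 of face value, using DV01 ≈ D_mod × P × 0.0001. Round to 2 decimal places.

$0.04

Periodic yield y = 0.035.
  t   CF        PV=CF/(1+0.035)^t    t·PV
  1        0.375         0.3623         0.3623
  2        0.375         0.3501         0.7001
  3        0.375         0.3382         1.0147
  4        0.375         0.3268         1.3072
  5        0.375         0.3157         1.5787
  6        0.375         0.3051         1.8304
  7        0.375         0.2947         2.0632
  8        0.375         0.2848         2.2782
  9        0.375         0.2751         2.4763
  10     100.375        71.1577       711.5773
  Σ                     74.0106       725.1884
P = 74.0106; D_Mac = 9.79844 half-year periods = 4.89922 yrs; D_mod = 4.73355 yrs.
DV01 ≈ 4.73355 × 74.0106 × 0.0001 = 0.035033.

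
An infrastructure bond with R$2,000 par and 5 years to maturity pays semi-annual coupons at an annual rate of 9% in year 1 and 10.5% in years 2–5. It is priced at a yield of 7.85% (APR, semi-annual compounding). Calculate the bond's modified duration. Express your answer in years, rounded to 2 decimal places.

3.96 years

Periodic yield y = 0.03925. First find Macaulay duration:
  t   CF        PV=CF/(1+0.03925)^t    t·PV
  1        90.00        86.6009        86.6009
  2        90.00        83.3302       166.6604
  3       105.00        93.5469       280.6406
  4       105.00        90.0138       360.0553
  5       105.00        86.6142       433.0710
  6       105.00        83.3430       500.0580
  7       105.00        80.1953       561.3673
  8       105.00        77.1665       617.3323
  9       105.00        74.2521       668.2693
  10    2,105.00     1,432.3586    14,323.5863
  Σ                  2,187.4216    17,997.6414
P = 2,187.4216; Macaulay duration = 17,997.6414 / 2,187.4216 = 8.22779 half-year periods = 4.11389 years.
Modified duration = D_Mac / (1 + y) = 4.11389 / 1.03925 = 3.95852 years.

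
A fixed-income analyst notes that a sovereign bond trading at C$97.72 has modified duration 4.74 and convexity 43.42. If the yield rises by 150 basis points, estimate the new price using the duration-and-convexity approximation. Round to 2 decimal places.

C$91.25

Duration effect: -D_mod·Δy = -4.74 × (+0.015) = -0.071100
Convexity effect: ½·C·(Δy)² = 0.5 × 43.42 × (0.015)² = +0.00488475
ΔP/P ≈ -0.071100 + 0.00488475 = -0.06621525
New price ≈ 97.72 × (1 - 0.06621525) = 91.24944577.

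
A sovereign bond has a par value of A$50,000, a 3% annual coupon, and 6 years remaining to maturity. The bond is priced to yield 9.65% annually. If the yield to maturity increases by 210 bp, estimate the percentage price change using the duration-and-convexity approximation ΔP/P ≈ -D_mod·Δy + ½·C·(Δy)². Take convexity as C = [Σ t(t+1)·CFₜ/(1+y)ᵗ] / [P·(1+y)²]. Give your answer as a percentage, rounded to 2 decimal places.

-9.82%

With y = 0.0965:
  t   CF        PV=CF/(1+0.0965)^t    t·PV        t(t+1)·PV
  1     1,500.00     1,367.9891     1,367.9891       2,735.9781
  2     1,500.00     1,247.5960     2,495.1921       7,485.5762
  3     1,500.00     1,137.7985     3,413.3955      13,653.5818
  4     1,500.00     1,037.6639     4,150.6557      20,753.2783
  5     1,500.00       946.3419     4,731.7096      28,390.2576
  6    51,500.00    29,631.6212   177,789.7271   1,244,528.0898
  Σ                 35,369.0106   193,948.6690   1,317,546.7619
P = 35,369.0106; D_Mac = 5.48358 yrs; D_mod = 5.00098 yrs; C = 30.98317.
Duration effect: -5.00098 × (+0.021) = -0.105021
Convexity effect: 0.5 × 30.98317 × (0.021)² = +0.0068318
ΔP/P ≈ -0.105021 + 0.0068318 = -0.098189 = -9.8189%.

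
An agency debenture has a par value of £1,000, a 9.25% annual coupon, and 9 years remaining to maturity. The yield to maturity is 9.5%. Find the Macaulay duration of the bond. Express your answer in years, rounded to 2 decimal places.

Periodic yield y = 0.095. Discount each cash flow and weight by its year:
  t   CF        PV=CF/(1+0.095)^t    t·PV
  1        92.50        84.4749        84.4749
  2        92.50        77.1460       154.2920
  3        92.50        70.4530       211.3589
  4        92.50        64.3406       257.3625
  5        92.50        58.7586       293.7928
  6        92.50        53.6608       321.9647
  7        92.50        49.0053       343.0370
  8        92.50        44.7537       358.0295
  9     1,092.50       482.7190     4,344.4708
  Σ                    985.3118     6,368.7831
Price P = Σ PV = 985.3118.
Macaulay duration = Σ(t·PV) / P = 6,368.7831 / 985.3118 = 6.46372 years.

6.46 years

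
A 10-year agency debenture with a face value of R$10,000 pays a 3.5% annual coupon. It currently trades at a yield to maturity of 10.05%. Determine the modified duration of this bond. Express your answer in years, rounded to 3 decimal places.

7.367 years

Periodic yield y = 0.1005. First find Macaulay duration:
  t   CF        PV=CF/(1+0.1005)^t    t·PV
  1       350.00       318.0373       318.0373
  2       350.00       288.9934       577.9868
  3       350.00       262.6019       787.8058
  4       350.00       238.6206       954.4822
  5       350.00       216.8292     1,084.1461
  6       350.00       197.0279     1,182.1675
  7       350.00       179.0349     1,253.2444
  8       350.00       162.6851     1,301.4805
  9       350.00       147.8283     1,330.4548
  10   10,350.00     3,972.2802    39,722.8025
  Σ                  5,983.9388    48,512.6078
P = 5,983.9388; Macaulay duration = 48,512.6078 / 5,983.9388 = 8.10714 years.
Modified duration = D_Mac / (1 + y) = 8.10714 / 1.1005 = 7.36678 years.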